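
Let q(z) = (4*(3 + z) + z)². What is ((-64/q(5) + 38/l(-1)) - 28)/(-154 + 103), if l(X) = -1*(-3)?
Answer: 63166/209457 ≈ 0.30157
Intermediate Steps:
l(X) = 3
q(z) = (12 + 5*z)² (q(z) = ((12 + 4*z) + z)² = (12 + 5*z)²)
((-64/q(5) + 38/l(-1)) - 28)/(-154 + 103) = ((-64/(12 + 5*5)² + 38/3) - 28)/(-154 + 103) = ((-64/(12 + 25)² + 38*(⅓)) - 28)/(-51) = ((-64/(37²) + 38/3) - 28)*(-1/51) = ((-64/1369 + 38/3) - 28)*(-1/51) = (51830/4107 - 28)*(-1/51) = -63166/4107*(-1/51) = 63166/209457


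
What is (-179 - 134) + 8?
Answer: -305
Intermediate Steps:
(-179 - 134) + 8 = -313 + 8 = -305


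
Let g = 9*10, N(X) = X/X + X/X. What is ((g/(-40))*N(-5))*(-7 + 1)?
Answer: 27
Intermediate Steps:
N(X) = 2 (N(X) = 1 + 1 = 2)
g = 90
((g/(-40))*N(-5))*(-7 + 1) = ((90/(-40))*2)*(-7 + 1) = ((90*(-1/40))*2)*(-6) = -9/4*2*(-6) = -9/2*(-6) = 27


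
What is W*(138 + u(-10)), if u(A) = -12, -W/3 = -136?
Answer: 51408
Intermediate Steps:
W = 408 (W = -3*(-136) = 408)
W*(138 + u(-10)) = 408*(138 - 12) = 408*126 = 51408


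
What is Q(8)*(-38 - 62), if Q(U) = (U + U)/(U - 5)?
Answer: -1600/3 ≈ -533.33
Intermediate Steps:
Q(U) = 2*U/(-5 + U) (Q(U) = (2*U)/(-5 + U) = 2*U/(-5 + U))
Q(8)*(-38 - 62) = (2*8/(-5 + 8))*(-38 - 62) = (2*8/3)*(-100) = (2*8*(⅓))*(-100) = (16/3)*(-100) = -1600/3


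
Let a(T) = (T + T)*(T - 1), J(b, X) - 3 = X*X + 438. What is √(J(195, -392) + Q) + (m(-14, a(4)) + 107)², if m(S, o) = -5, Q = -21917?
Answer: 10404 + 2*√33047 ≈ 10768.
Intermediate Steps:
J(b, X) = 441 + X² (J(b, X) = 3 + (X*X + 438) = 3 + (X² + 438) = 3 + (438 + X²) = 441 + X²)
a(T) = 2*T*(-1 + T) (a(T) = (2*T)*(-1 + T) = 2*T*(-1 + T))
√(J(195, -392) + Q) + (m(-14, a(4)) + 107)² = √((441 + (-392)²) - 21917) + (-5 + 107)² = √((441 + 153664) - 21917) + 102² = √(154105 - 21917) + 10404 = √132188 + 10404 = 2*√33047 + 10404 = 10404 + 2*√33047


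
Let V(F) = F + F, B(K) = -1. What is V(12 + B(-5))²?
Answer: 484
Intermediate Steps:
V(F) = 2*F
V(12 + B(-5))² = (2*(12 - 1))² = (2*11)² = 22² = 484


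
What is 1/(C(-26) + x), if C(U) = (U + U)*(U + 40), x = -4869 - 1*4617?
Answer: -1/10214 ≈ -9.7905e-5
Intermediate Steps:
x = -9486 (x = -4869 - 4617 = -9486)
C(U) = 2*U*(40 + U) (C(U) = (2*U)*(40 + U) = 2*U*(40 + U))
1/(C(-26) + x) = 1/(2*(-26)*(40 - 26) - 9486) = 1/(2*(-26)*14 - 9486) = 1/(-728 - 9486) = 1/(-10214) = -1/10214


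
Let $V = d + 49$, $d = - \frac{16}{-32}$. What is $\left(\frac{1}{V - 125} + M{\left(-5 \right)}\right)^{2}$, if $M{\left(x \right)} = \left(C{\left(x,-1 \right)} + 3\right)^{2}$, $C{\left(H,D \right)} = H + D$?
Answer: $\frac{1841449}{22801} \approx 80.762$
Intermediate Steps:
$C{\left(H,D \right)} = D + H$
$d = \frac{1}{2}$ ($d = \left(-16\right) \left(- \frac{1}{32}\right) = \frac{1}{2} \approx 0.5$)
$V = \frac{99}{2}$ ($V = \frac{1}{2} + 49 = \frac{99}{2} \approx 49.5$)
$M{\left(x \right)} = \left(2 + x\right)^{2}$ ($M{\left(x \right)} = \left(\left(-1 + x\right) + 3\right)^{2} = \left(2 + x\right)^{2}$)
$\left(\frac{1}{V - 125} + M{\left(-5 \right)}\right)^{2} = \left(\frac{1}{\frac{99}{2} - 125} + \left(2 - 5\right)^{2}\right)^{2} = \left(\frac{1}{- \frac{151}{2}} + \left(-3\right)^{2}\right)^{2} = \left(- \frac{2}{151} + 9\right)^{2} = \left(\frac{1357}{151}\right)^{2} = \frac{1841449}{22801}$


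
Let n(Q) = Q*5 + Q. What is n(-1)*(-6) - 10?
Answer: 26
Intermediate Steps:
n(Q) = 6*Q (n(Q) = 5*Q + Q = 6*Q)
n(-1)*(-6) - 10 = (6*(-1))*(-6) - 10 = -6*(-6) - 10 = 36 - 10 = 26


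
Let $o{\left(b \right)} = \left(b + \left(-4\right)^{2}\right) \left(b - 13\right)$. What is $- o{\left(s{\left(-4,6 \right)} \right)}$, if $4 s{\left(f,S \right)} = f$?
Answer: $210$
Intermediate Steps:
$s{\left(f,S \right)} = \frac{f}{4}$
$o{\left(b \right)} = \left(-13 + b\right) \left(16 + b\right)$ ($o{\left(b \right)} = \left(b + 16\right) \left(-13 + b\right) = \left(16 + b\right) \left(-13 + b\right) = \left(-13 + b\right) \left(16 + b\right)$)
$- o{\left(s{\left(-4,6 \right)} \right)} = - (-208 + \left(\frac{1}{4} \left(-4\right)\right)^{2} + 3 \cdot \frac{1}{4} \left(-4\right)) = - (-208 + \left(-1\right)^{2} + 3 \left(-1\right)) = - (-208 + 1 - 3) = \left(-1\right) \left(-210\right) = 210$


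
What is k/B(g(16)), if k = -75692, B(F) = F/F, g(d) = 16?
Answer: -75692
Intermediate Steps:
B(F) = 1
k/B(g(16)) = -75692/1 = -75692*1 = -75692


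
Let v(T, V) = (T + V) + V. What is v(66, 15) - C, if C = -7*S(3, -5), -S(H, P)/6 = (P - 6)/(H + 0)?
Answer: 250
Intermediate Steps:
v(T, V) = T + 2*V
S(H, P) = -6*(-6 + P)/H (S(H, P) = -6*(P - 6)/(H + 0) = -6*(-6 + P)/H)
C = -154 (C = -42*(6 - 1*(-5))/3 = -42*(6 + 5)/3 = -42*11/3 = -7*22 = -154)
v(66, 15) - C = (66 + 2*15) - 1*(-154) = (66 + 30) + 154 = 96 + 154 = 250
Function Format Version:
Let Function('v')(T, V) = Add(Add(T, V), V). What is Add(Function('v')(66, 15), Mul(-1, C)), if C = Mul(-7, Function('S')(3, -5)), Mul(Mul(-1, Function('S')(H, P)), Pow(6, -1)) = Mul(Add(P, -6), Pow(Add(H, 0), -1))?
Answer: 250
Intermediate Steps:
Function('v')(T, V) = Add(T, Mul(2, V))
Function('S')(H, P) = Mul(-6, Pow(H, -1), Add(-6, P)) (Function('S')(H, P) = Mul(-6, Mul(Add(P, -6), Pow(Add(H, 0), -1))) = Mul(-6, Mul(Add(-6, P), Pow(H, -1))) = Mul(-6, Mul(Pow(H, -1), Add(-6, P))) = Mul(-6, Pow(H, -1), Add(-6, P)))
C = -154 (C = Mul(-7, Mul(6, Pow(3, -1), Add(6, Mul(-1, -5)))) = Mul(-7, Mul(6, Rational(1, 3), Add(6, 5))) = Mul(-7, Mul(6, Rational(1, 3), 11)) = Mul(-7, 22) = -154)
Add(Function('v')(66, 15), Mul(-1, C)) = Add(Add(66, Mul(2, 15)), Mul(-1, -154)) = Add(Add(66, 30), 154) = Add(96, 154) = 250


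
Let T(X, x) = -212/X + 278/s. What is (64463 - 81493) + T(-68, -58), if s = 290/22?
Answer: -41919279/2465 ≈ -17006.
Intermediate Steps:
s = 145/11 (s = 290*(1/22) = 145/11 ≈ 13.182)
T(X, x) = 3058/145 - 212/X (T(X, x) = -212/X + 278/(145/11) = -212/X + 278*(11/145) = -212/X + 3058/145 = 3058/145 - 212/X)
(64463 - 81493) + T(-68, -58) = (64463 - 81493) + (3058/145 - 212/(-68)) = -17030 + (3058/145 - 212*(-1/68)) = -17030 + (3058/145 + 53/17) = -17030 + 59671/2465 = -41919279/2465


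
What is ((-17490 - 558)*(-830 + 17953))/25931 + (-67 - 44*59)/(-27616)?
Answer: -8534266470611/716110496 ≈ -11918.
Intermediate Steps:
((-17490 - 558)*(-830 + 17953))/25931 + (-67 - 44*59)/(-27616) = -18048*17123*(1/25931) + (-67 - 2596)*(-1/27616) = -309035904*1/25931 - 2663*(-1/27616) = -309035904/25931 + 2663/27616 = -8534266470611/716110496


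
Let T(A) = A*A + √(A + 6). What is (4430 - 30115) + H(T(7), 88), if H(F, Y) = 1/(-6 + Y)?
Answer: -2106169/82 ≈ -25685.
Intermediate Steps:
T(A) = A² + √(6 + A)
(4430 - 30115) + H(T(7), 88) = (4430 - 30115) + 1/(-6 + 88) = -25685 + 1/82 = -2106169/82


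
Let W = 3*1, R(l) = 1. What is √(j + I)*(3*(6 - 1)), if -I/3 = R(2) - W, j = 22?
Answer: 30*√7 ≈ 79.373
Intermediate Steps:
W = 3
I = 6 (I = -3*(1 - 1*3) = -3*(1 - 3) = -3*(-2) = 6)
√(j + I)*(3*(6 - 1)) = √(22 + 6)*(3*(6 - 1)) = √28*(3*5) = (2*√7)*15 = 30*√7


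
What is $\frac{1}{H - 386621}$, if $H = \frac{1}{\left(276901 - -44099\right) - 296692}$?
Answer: $- \frac{24308}{9397983267} \approx -2.5865 \cdot 10^{-6}$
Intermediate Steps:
$H = \frac{1}{24308}$ ($H = \frac{1}{\left(276901 + 44099\right) - 296692} = \frac{1}{321000 - 296692} = \frac{1}{24308} \approx 4.1139 \cdot 10^{-5}$)
$\frac{1}{H - 386621} = \frac{1}{\frac{1}{24308} - 386621} = \frac{1}{- \frac{9397983267}{24308}} = - \frac{24308}{9397983267}$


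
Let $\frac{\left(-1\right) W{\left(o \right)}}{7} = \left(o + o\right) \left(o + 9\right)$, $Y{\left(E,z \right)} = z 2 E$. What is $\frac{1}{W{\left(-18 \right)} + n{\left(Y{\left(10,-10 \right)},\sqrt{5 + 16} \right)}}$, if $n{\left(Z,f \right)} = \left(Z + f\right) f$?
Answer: $- \frac{107}{200429} + \frac{200 \sqrt{21}}{4209009} \approx -0.0003161$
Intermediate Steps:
$Y{\left(E,z \right)} = 2 E z$ ($Y{\left(E,z \right)} = 2 z E = 2 E z$)
$n{\left(Z,f \right)} = f \left(Z + f\right)$
$W{\left(o \right)} = - 14 o \left(9 + o\right)$ ($W{\left(o \right)} = - 7 \left(o + o\right) \left(o + 9\right) = - 7 \cdot 2 o \left(9 + o\right) = - 14 o \left(9 + o\right)$)
$\frac{1}{W{\left(-18 \right)} + n{\left(Y{\left(10,-10 \right)},\sqrt{5 + 16} \right)}} = \frac{1}{\left(-14\right) \left(-18\right) \left(9 - 18\right) + \sqrt{5 + 16} \left(2 \cdot 10 \left(-10\right) + \sqrt{5 + 16}\right)} = \frac{1}{\left(-14\right) \left(-18\right) \left(-9\right) + \sqrt{21} \left(-200 + \sqrt{21}\right)} = \frac{1}{-2268 + \sqrt{21} \left(-200 + \sqrt{21}\right)}$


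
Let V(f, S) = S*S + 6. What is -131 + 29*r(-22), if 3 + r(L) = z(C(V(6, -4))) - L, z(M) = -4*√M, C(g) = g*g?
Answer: -2132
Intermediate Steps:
V(f, S) = 6 + S² (V(f, S) = S² + 6 = 6 + S²)
C(g) = g²
r(L) = -91 - L (r(L) = -3 + (-4*√((6 + (-4)²)²) - L) = -3 + (-4*√((6 + 16)²) - L) = -3 + (-4*√(22²) - L) = -3 + (-4*√484 - L) = -3 + (-4*22 - L) = -3 + (-88 - L) = -91 - L)
-131 + 29*r(-22) = -131 + 29*(-91 - 1*(-22)) = -131 + 29*(-91 + 22) = -131 + 29*(-69) = -131 - 2001 = -2132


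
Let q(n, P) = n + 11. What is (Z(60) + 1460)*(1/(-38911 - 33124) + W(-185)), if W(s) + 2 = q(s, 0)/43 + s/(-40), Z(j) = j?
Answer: -1338567442/619501 ≈ -2160.7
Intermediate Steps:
q(n, P) = 11 + n
W(s) = -75/43 - 3*s/1720 (W(s) = -2 + ((11 + s)/43 + s/(-40)) = -2 + ((11 + s)*(1/43) + s*(-1/40)) = -2 + ((11/43 + s/43) - s/40) = -2 + (11/43 - 3*s/1720) = -75/43 - 3*s/1720)
(Z(60) + 1460)*(1/(-38911 - 33124) + W(-185)) = (60 + 1460)*(1/(-38911 - 33124) + (-75/43 - 3/1720*(-185))) = 1520*(1/(-72035) + (-75/43 + 111/344)) = 1520*(-1/72035 - 489/344) = 1520*(-35225459/24780040) = -1338567442/619501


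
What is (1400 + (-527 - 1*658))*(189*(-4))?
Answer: -162540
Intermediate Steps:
(1400 + (-527 - 1*658))*(189*(-4)) = (1400 + (-527 - 658))*(-756) = (1400 - 1185)*(-756) = 215*(-756) = -162540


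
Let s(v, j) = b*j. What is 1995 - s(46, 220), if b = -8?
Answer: 3755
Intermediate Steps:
s(v, j) = -8*j
1995 - s(46, 220) = 1995 - (-8)*220 = 1995 - 1*(-1760) = 1995 + 1760 = 3755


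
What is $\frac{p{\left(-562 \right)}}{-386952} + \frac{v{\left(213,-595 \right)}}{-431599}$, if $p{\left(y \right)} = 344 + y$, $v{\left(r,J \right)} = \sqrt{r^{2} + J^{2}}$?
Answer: $\frac{109}{193476} - \frac{\sqrt{399394}}{431599} \approx -0.00090089$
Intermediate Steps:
$v{\left(r,J \right)} = \sqrt{J^{2} + r^{2}}$
$\frac{p{\left(-562 \right)}}{-386952} + \frac{v{\left(213,-595 \right)}}{-431599} = \frac{344 - 562}{-386952} + \frac{\sqrt{\left(-595\right)^{2} + 213^{2}}}{-431599} = \left(-218\right) \left(- \frac{1}{386952}\right) + \sqrt{354025 + 45369} \left(- \frac{1}{431599}\right) = \frac{109}{193476} + \sqrt{399394} \left(- \frac{1}{431599}\right) = \frac{109}{193476} - \frac{\sqrt{399394}}{431599}$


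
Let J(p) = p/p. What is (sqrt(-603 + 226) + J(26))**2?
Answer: (1 + I*sqrt(377))**2 ≈ -376.0 + 38.833*I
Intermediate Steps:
J(p) = 1
(sqrt(-603 + 226) + J(26))**2 = (sqrt(-603 + 226) + 1)**2 = (sqrt(-377) + 1)**2 = (I*sqrt(377) + 1)**2 = (1 + I*sqrt(377))**2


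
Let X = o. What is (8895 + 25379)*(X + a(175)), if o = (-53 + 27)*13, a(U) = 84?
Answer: -8705596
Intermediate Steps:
o = -338 (o = -26*13 = -338)
X = -338
(8895 + 25379)*(X + a(175)) = (8895 + 25379)*(-338 + 84) = 34274*(-254) = -8705596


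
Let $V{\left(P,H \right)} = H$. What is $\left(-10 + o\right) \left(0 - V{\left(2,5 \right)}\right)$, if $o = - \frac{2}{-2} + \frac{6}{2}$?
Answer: $30$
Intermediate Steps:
$o = 4$ ($o = \left(-2\right) \left(- \frac{1}{2}\right) + 6 \cdot \frac{1}{2} = 1 + 3 = 4$)
$\left(-10 + o\right) \left(0 - V{\left(2,5 \right)}\right) = \left(-10 + 4\right) \left(0 - 5\right) = - 6 \left(0 - 5\right) = \left(-6\right) \left(-5\right) = 30$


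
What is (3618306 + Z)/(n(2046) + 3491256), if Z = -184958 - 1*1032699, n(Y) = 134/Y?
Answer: 2455863927/3571554955 ≈ 0.68762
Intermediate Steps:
Z = -1217657 (Z = -184958 - 1032699 = -1217657)
(3618306 + Z)/(n(2046) + 3491256) = (3618306 - 1217657)/(134/2046 + 3491256) = 2400649/(134*(1/2046) + 3491256) = 2400649/(67/1023 + 3491256) = 2400649/(3571554955/1023) = 2400649*(1023/3571554955) = 2455863927/3571554955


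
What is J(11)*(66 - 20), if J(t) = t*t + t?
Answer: 6072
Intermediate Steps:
J(t) = t + t**2 (J(t) = t**2 + t = t + t**2)
J(11)*(66 - 20) = (11*(1 + 11))*(66 - 20) = (11*12)*46 = 132*46 = 6072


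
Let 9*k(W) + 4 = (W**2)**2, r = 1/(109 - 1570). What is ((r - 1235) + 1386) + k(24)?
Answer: 162234794/4383 ≈ 37015.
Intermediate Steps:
r = -1/1461 (r = 1/(-1461) = -1/1461 ≈ -0.00068446)
k(W) = -4/9 + W**4/9 (k(W) = -4/9 + (W**2)**2/9 = -4/9 + W**4/9)
((r - 1235) + 1386) + k(24) = ((-1/1461 - 1235) + 1386) + (-4/9 + (1/9)*24**4) = (-1804336/1461 + 1386) + (-4/9 + (1/9)*331776) = 220610/1461 + (-4/9 + 36864) = 220610/1461 + 331772/9 = 162234794/4383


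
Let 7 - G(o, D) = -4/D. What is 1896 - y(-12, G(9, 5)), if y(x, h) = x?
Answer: 1908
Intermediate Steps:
G(o, D) = 7 + 4/D (G(o, D) = 7 - (-4)/D = 7 + 4/D)
1896 - y(-12, G(9, 5)) = 1896 - 1*(-12) = 1896 + 12 = 1908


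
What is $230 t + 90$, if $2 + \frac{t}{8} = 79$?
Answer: $141770$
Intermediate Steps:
$t = 616$ ($t = -16 + 8 \cdot 79 = -16 + 632 = 616$)
$230 t + 90 = 230 \cdot 616 + 90 = 141680 + 90 = 141770$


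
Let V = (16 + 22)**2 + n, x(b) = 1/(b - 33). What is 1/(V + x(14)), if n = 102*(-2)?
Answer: 19/23559 ≈ 0.00080649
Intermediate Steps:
n = -204
x(b) = 1/(-33 + b)
V = 1240 (V = (16 + 22)**2 - 204 = 38**2 - 204 = 1444 - 204 = 1240)
1/(V + x(14)) = 1/(1240 + 1/(-33 + 14)) = 1/(1240 + 1/(-19)) = 1/(1240 - 1/19) = 1/(23559/19) = 19/23559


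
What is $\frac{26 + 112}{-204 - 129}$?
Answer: $- \frac{46}{111} \approx -0.41441$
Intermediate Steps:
$\frac{26 + 112}{-204 - 129} = \frac{138}{-333} = 138 \left(- \frac{1}{333}\right) = - \frac{46}{111}$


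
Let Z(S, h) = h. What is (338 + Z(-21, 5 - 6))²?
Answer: 113569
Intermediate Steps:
(338 + Z(-21, 5 - 6))² = (338 + (5 - 6))² = (338 - 1)² = 337² = 113569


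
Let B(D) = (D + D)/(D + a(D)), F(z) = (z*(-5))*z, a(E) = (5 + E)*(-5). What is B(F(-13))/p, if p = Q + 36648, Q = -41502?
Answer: 169/1628517 ≈ 0.00010378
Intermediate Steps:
p = -4854 (p = -41502 + 36648 = -4854)
a(E) = -25 - 5*E
F(z) = -5*z² (F(z) = (-5*z)*z = -5*z²)
B(D) = 2*D/(-25 - 4*D) (B(D) = (D + D)/(D + (-25 - 5*D)) = (2*D)/(-25 - 4*D) = 2*D/(-25 - 4*D))
B(F(-13))/p = -2*(-5*(-13)²)/(25 + 4*(-5*(-13)²))/(-4854) = -2*(-5*169)/(25 + 4*(-5*169))*(-1/4854) = -2*(-845)/(25 + 4*(-845))*(-1/4854) = -2*(-845)/(25 - 3380)*(-1/4854) = -2*(-845)/(-3355)*(-1/4854) = -2*(-845)*(-1/3355)*(-1/4854) = -338/671*(-1/4854) = 169/1628517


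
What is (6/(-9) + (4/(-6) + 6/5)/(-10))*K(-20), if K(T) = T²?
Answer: -288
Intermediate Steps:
(6/(-9) + (4/(-6) + 6/5)/(-10))*K(-20) = (6/(-9) + (4/(-6) + 6/5)/(-10))*(-20)² = (6*(-⅑) + (4*(-⅙) + 6*(⅕))*(-⅒))*400 = (-⅔ + (-⅔ + 6/5)*(-⅒))*400 = (-⅔ + (8/15)*(-⅒))*400 = (-⅔ - 4/75)*400 = -18/25*400 = -288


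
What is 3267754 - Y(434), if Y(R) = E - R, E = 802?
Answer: 3267386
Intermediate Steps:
Y(R) = 802 - R
3267754 - Y(434) = 3267754 - (802 - 1*434) = 3267754 - (802 - 434) = 3267754 - 1*368 = 3267754 - 368 = 3267386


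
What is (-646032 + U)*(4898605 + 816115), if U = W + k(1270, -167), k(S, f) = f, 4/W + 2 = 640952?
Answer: -236692986754815712/64095 ≈ -3.6928e+12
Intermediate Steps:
W = 2/320475 (W = 4/(-2 + 640952) = 4/640950 = 4*(1/640950) = 2/320475 ≈ 6.2407e-6)
U = -53519323/320475 (U = 2/320475 - 167 = -53519323/320475 ≈ -167.00)
(-646032 + U)*(4898605 + 816115) = (-646032 - 53519323/320475)*(4898605 + 816115) = -207090624523/320475*5714720 = -236692986754815712/64095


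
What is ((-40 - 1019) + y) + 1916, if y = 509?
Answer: 1366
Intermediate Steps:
((-40 - 1019) + y) + 1916 = ((-40 - 1019) + 509) + 1916 = (-1059 + 509) + 1916 = -550 + 1916 = 1366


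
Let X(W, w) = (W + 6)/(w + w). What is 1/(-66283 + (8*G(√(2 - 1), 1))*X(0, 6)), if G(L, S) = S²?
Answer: -1/66279 ≈ -1.5088e-5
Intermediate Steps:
X(W, w) = (6 + W)/(2*w) (X(W, w) = (6 + W)/((2*w)) = (6 + W)*(1/(2*w)) = (6 + W)/(2*w))
1/(-66283 + (8*G(√(2 - 1), 1))*X(0, 6)) = 1/(-66283 + (8*1²)*((½)*(6 + 0)/6)) = 1/(-66283 + (8*1)*((½)*(⅙)*6)) = 1/(-66283 + 8*(½)) = 1/(-66283 + 4) = 1/(-66279) = -1/66279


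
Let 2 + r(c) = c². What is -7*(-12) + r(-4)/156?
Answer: 6559/78 ≈ 84.090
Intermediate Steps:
r(c) = -2 + c²
-7*(-12) + r(-4)/156 = -7*(-12) + (-2 + (-4)²)/156 = 84 + (-2 + 16)/156 = 84 + (1/156)*14 = 84 + 7/78 = 6559/78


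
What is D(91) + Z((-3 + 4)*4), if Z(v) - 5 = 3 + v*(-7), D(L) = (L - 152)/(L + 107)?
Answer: -4021/198 ≈ -20.308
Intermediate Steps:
D(L) = (-152 + L)/(107 + L)
Z(v) = 8 - 7*v (Z(v) = 5 + (3 + v*(-7)) = 5 + (3 - 7*v) = 8 - 7*v)
D(91) + Z((-3 + 4)*4) = (-152 + 91)/(107 + 91) + (8 - 7*(-3 + 4)*4) = -61/198 + (8 - 7*4) = (1/198)*(-61) + (8 - 7*4) = -61/198 + (8 - 28) = -61/198 - 20 = -4021/198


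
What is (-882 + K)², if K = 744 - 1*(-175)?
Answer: 1369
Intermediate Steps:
K = 919 (K = 744 + 175 = 919)
(-882 + K)² = (-882 + 919)² = 37² = 1369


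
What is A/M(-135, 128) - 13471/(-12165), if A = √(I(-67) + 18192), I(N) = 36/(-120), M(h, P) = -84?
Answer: 13471/12165 - √202130/280 ≈ -0.49832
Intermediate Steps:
I(N) = -3/10 (I(N) = 36*(-1/120) = -3/10)
A = 3*√202130/10 (A = √(-3/10 + 18192) = √(181917/10) = 3*√202130/10 ≈ 134.88)
A/M(-135, 128) - 13471/(-12165) = (3*√202130/10)/(-84) - 13471/(-12165) = (3*√202130/10)*(-1/84) - 13471*(-1/12165) = -√202130/280 + 13471/12165 = 13471/12165 - √202130/280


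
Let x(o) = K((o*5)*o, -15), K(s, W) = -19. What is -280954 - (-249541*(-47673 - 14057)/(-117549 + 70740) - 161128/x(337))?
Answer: 35264572184/889371 ≈ 39651.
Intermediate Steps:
x(o) = -19
-280954 - (-249541*(-47673 - 14057)/(-117549 + 70740) - 161128/x(337)) = -280954 - (-249541*(-47673 - 14057)/(-117549 + 70740) - 161128/(-19)) = -280954 - (-249541/((-46809/(-61730))) - 161128*(-1/19)) = -280954 - (-249541/((-46809*(-1/61730))) + 161128/19) = -280954 - (-249541/46809/61730 + 161128/19) = -280954 - (-249541*61730/46809 + 161128/19) = -280954 - (-15404165930/46809 + 161128/19) = -280954 - 1*(-285136912118/889371) = -280954 + 285136912118/889371 = 35264572184/889371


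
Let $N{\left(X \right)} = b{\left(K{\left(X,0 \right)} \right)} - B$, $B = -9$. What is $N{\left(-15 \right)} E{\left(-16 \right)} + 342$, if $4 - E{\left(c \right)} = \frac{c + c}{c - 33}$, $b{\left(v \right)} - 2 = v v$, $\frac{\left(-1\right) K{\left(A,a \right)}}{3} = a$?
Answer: $\frac{18562}{49} \approx 378.82$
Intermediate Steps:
$K{\left(A,a \right)} = - 3 a$
$b{\left(v \right)} = 2 + v^{2}$ ($b{\left(v \right)} = 2 + v v = 2 + v^{2}$)
$N{\left(X \right)} = 11$ ($N{\left(X \right)} = \left(2 + \left(\left(-3\right) 0\right)^{2}\right) - -9 = \left(2 + 0^{2}\right) + 9 = \left(2 + 0\right) + 9 = 2 + 9 = 11$)
$E{\left(c \right)} = 4 - \frac{2 c}{-33 + c}$ ($E{\left(c \right)} = 4 - \frac{c + c}{c - 33} = 4 - \frac{2 c}{-33 + c}$)
$N{\left(-15 \right)} E{\left(-16 \right)} + 342 = 11 \frac{2 \left(-66 - 16\right)}{-33 - 16} + 342 = 11 \cdot 2 \frac{1}{-49} \left(-82\right) + 342 = 11 \cdot 2 \left(- \frac{1}{49}\right) \left(-82\right) + 342 = 11 \cdot \frac{164}{49} + 342 = \frac{1804}{49} + 342 = \frac{18562}{49}$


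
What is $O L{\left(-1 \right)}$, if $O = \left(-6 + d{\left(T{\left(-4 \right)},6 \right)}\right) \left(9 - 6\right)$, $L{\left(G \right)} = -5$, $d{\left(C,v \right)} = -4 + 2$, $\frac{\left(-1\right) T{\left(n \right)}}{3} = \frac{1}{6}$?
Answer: $120$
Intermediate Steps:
$T{\left(n \right)} = - \frac{1}{2}$ ($T{\left(n \right)} = - \frac{3}{6} = \left(-3\right) \frac{1}{6} = - \frac{1}{2}$)
$d{\left(C,v \right)} = -2$
$O = -24$ ($O = \left(-6 - 2\right) \left(9 - 6\right) = - 8 \left(9 - 6\right) = \left(-8\right) 3 = -24$)
$O L{\left(-1 \right)} = \left(-24\right) \left(-5\right) = 120$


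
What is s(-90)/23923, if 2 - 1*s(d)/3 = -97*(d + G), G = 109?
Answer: 5535/23923 ≈ 0.23137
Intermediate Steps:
s(d) = 31725 + 291*d (s(d) = 6 - (-291)*(d + 109) = 6 - (-291)*(109 + d) = 6 - 3*(-10573 - 97*d) = 6 + (31719 + 291*d) = 31725 + 291*d)
s(-90)/23923 = (31725 + 291*(-90))/23923 = (31725 - 26190)*(1/23923) = 5535*(1/23923) = 5535/23923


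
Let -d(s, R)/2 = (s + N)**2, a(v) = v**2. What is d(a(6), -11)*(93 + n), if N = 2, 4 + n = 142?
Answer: -667128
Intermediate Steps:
n = 138 (n = -4 + 142 = 138)
d(s, R) = -2*(2 + s)**2 (d(s, R) = -2*(s + 2)**2 = -2*(2 + s)**2)
d(a(6), -11)*(93 + n) = (-2*(2 + 6**2)**2)*(93 + 138) = -2*(2 + 36)**2*231 = -2*38**2*231 = -2*1444*231 = -2888*231 = -667128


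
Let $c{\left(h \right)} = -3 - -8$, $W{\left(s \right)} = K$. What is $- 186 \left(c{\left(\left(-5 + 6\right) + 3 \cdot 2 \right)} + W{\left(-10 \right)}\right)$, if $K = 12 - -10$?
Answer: $-5022$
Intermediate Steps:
$K = 22$ ($K = 12 + 10 = 22$)
$W{\left(s \right)} = 22$
$c{\left(h \right)} = 5$ ($c{\left(h \right)} = -3 + 8 = 5$)
$- 186 \left(c{\left(\left(-5 + 6\right) + 3 \cdot 2 \right)} + W{\left(-10 \right)}\right) = - 186 \left(5 + 22\right) = \left(-186\right) 27 = -5022$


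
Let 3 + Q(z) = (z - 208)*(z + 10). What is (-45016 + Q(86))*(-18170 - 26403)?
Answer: 2528670863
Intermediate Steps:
Q(z) = -3 + (-208 + z)*(10 + z) (Q(z) = -3 + (z - 208)*(z + 10) = -3 + (-208 + z)*(10 + z))
(-45016 + Q(86))*(-18170 - 26403) = (-45016 + (-2083 + 86² - 198*86))*(-18170 - 26403) = (-45016 + (-2083 + 7396 - 17028))*(-44573) = (-45016 - 11715)*(-44573) = -56731*(-44573) = 2528670863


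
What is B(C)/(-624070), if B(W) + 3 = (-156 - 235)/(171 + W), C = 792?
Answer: 328/60097941 ≈ 5.4578e-6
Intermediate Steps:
B(W) = -3 - 391/(171 + W) (B(W) = -3 + (-156 - 235)/(171 + W) = -3 - 391/(171 + W))
B(C)/(-624070) = ((-904 - 3*792)/(171 + 792))/(-624070) = ((-904 - 2376)/963)*(-1/624070) = ((1/963)*(-3280))*(-1/624070) = -3280/963*(-1/624070) = 328/60097941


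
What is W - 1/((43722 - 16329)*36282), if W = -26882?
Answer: -26717289308533/993872826 ≈ -26882.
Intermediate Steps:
W - 1/((43722 - 16329)*36282) = -26882 - 1/((43722 - 16329)*36282) = -26882 - 1/(27393*36282) = -26882 - 1*1/993872826 = -26882 - 1/993872826 = -26717289308533/993872826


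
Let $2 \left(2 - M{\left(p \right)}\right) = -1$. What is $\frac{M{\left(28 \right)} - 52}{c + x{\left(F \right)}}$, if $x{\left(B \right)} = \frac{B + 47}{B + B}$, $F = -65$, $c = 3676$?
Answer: $- \frac{6435}{477898} \approx -0.013465$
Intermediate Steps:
$M{\left(p \right)} = \frac{5}{2}$ ($M{\left(p \right)} = 2 - - \frac{1}{2} = 2 + \frac{1}{2} = \frac{5}{2}$)
$x{\left(B \right)} = \frac{47 + B}{2 B}$
$\frac{M{\left(28 \right)} - 52}{c + x{\left(F \right)}} = \frac{\frac{5}{2} - 52}{3676 + \frac{47 - 65}{2 \left(-65\right)}} = - \frac{99}{2 \left(3676 + \frac{1}{2} \left(- \frac{1}{65}\right) \left(-18\right)\right)} = - \frac{99}{2 \left(3676 + \frac{9}{65}\right)} = - \frac{99}{2 \cdot \frac{238949}{65}} = \left(- \frac{99}{2}\right) \frac{65}{238949} = - \frac{6435}{477898}$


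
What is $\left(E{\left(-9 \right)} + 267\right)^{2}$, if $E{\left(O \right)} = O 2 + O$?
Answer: $57600$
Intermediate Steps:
$E{\left(O \right)} = 3 O$ ($E{\left(O \right)} = 2 O + O = 3 O$)
$\left(E{\left(-9 \right)} + 267\right)^{2} = \left(3 \left(-9\right) + 267\right)^{2} = \left(-27 + 267\right)^{2} = 240^{2} = 57600$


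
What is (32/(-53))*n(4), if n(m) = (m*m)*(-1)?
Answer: 512/53 ≈ 9.6604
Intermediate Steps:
n(m) = -m² (n(m) = m²*(-1) = -m²)
(32/(-53))*n(4) = (32/(-53))*(-1*4²) = (32*(-1/53))*(-1*16) = -32/53*(-16) = 512/53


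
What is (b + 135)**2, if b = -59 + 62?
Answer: 19044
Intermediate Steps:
b = 3
(b + 135)**2 = (3 + 135)**2 = 138**2 = 19044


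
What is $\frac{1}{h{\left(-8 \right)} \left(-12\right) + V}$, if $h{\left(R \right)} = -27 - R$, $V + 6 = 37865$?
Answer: $\frac{1}{38087} \approx 2.6256 \cdot 10^{-5}$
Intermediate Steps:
$V = 37859$ ($V = -6 + 37865 = 37859$)
$\frac{1}{h{\left(-8 \right)} \left(-12\right) + V} = \frac{1}{\left(-27 - -8\right) \left(-12\right) + 37859} = \frac{1}{\left(-27 + 8\right) \left(-12\right) + 37859} = \frac{1}{\left(-19\right) \left(-12\right) + 37859} = \frac{1}{228 + 37859} = \frac{1}{38087}$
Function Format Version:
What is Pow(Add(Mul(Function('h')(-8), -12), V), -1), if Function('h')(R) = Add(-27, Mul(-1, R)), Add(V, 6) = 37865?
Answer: Rational(1, 38087) ≈ 2.6256e-5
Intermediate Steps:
V = 37859 (V = Add(-6, 37865) = 37859)
Pow(Add(Mul(Function('h')(-8), -12), V), -1) = Pow(Add(Mul(Add(-27, Mul(-1, -8)), -12), 37859), -1) = Pow(Add(Mul(Add(-27, 8), -12), 37859), -1) = Pow(Add(Mul(-19, -12), 37859), -1) = Pow(Add(228, 37859), -1) = Pow(38087, -1) = Rational(1, 38087)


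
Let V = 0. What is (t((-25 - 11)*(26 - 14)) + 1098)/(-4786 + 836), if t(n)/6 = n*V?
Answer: -549/1975 ≈ -0.27797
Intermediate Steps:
t(n) = 0 (t(n) = 6*(n*0) = 6*0 = 0)
(t((-25 - 11)*(26 - 14)) + 1098)/(-4786 + 836) = (0 + 1098)/(-4786 + 836) = 1098/(-3950) = 1098*(-1/3950) = -549/1975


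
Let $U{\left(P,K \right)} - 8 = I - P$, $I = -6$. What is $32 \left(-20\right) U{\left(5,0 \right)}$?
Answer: $1920$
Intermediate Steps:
$U{\left(P,K \right)} = 2 - P$ ($U{\left(P,K \right)} = 8 - \left(6 + P\right) = 2 - P$)
$32 \left(-20\right) U{\left(5,0 \right)} = 32 \left(-20\right) \left(2 - 5\right) = - 640 \left(2 - 5\right) = \left(-640\right) \left(-3\right) = 1920$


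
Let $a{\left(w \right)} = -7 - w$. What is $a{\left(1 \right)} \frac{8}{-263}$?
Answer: $\frac{64}{263} \approx 0.24335$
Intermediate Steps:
$a{\left(1 \right)} \frac{8}{-263} = \left(-7 - 1\right) \frac{8}{-263} = \left(-7 - 1\right) 8 \left(- \frac{1}{263}\right) = \left(-8\right) \left(- \frac{8}{263}\right) = \frac{64}{263}$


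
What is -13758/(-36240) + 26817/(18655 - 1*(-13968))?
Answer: 236779219/197042920 ≈ 1.2017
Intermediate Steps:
-13758/(-36240) + 26817/(18655 - 1*(-13968)) = -13758*(-1/36240) + 26817/(18655 + 13968) = 2293/6040 + 26817/32623 = 236779219/197042920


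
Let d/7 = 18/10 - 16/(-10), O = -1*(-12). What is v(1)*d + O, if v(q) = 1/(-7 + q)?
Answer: 241/30 ≈ 8.0333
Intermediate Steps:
O = 12
d = 119/5 (d = 7*(18/10 - 16/(-10)) = 7*(18*(⅒) - 16*(-⅒)) = 7*(9/5 + 8/5) = 7*(17/5) = 119/5 ≈ 23.800)
v(1)*d + O = (119/5)/(-7 + 1) + 12 = (119/5)/(-6) + 12 = -⅙*119/5 + 12 = -119/30 + 12 = 241/30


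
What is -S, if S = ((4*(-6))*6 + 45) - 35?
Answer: 134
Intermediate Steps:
S = -134 (S = (-24*6 + 45) - 35 = (-144 + 45) - 35 = -99 - 35 = -134)
-S = -1*(-134) = 134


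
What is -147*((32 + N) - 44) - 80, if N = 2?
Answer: 1390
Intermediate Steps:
-147*((32 + N) - 44) - 80 = -147*((32 + 2) - 44) - 80 = -147*(34 - 44) - 80 = -147*(-10) - 80 = 1470 - 80 = 1390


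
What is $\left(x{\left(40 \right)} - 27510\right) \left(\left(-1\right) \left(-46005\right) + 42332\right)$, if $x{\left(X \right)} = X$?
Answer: $-2426617390$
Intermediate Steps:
$\left(x{\left(40 \right)} - 27510\right) \left(\left(-1\right) \left(-46005\right) + 42332\right) = \left(40 - 27510\right) \left(\left(-1\right) \left(-46005\right) + 42332\right) = - 27470 \left(46005 + 42332\right) = \left(-27470\right) 88337 = -2426617390$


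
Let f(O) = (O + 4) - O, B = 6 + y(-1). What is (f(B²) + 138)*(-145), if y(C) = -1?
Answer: -20590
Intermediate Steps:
B = 5 (B = 6 - 1 = 5)
f(O) = 4 (f(O) = (4 + O) - O = 4)
(f(B²) + 138)*(-145) = (4 + 138)*(-145) = 142*(-145) = -20590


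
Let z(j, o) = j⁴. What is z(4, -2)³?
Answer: 16777216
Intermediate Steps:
z(4, -2)³ = (4⁴)³ = 256³ = 16777216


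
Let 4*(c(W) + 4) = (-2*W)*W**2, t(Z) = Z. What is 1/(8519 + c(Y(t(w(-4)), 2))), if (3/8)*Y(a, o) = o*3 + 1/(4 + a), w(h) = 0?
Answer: 27/167405 ≈ 0.00016129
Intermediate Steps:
Y(a, o) = 8*o + 8/(3*(4 + a)) (Y(a, o) = 8*(o*3 + 1/(4 + a))/3 = 8*(3*o + 1/(4 + a))/3 = 8*(1/(4 + a) + 3*o)/3 = 8*o + 8/(3*(4 + a)))
c(W) = -4 - W**3/2 (c(W) = -4 + ((-2*W)*W**2)/4 = -4 + (-2*W**3)/4 = -4 - W**3/2)
1/(8519 + c(Y(t(w(-4)), 2))) = 1/(8519 + (-4 - 512*(1 + 12*2 + 3*0*2)**3/(27*(4 + 0)**3)/2)) = 1/(8519 + (-4 - 8*(1 + 24 + 0)**3/27/2)) = 1/(8519 + (-4 - ((8/3)*(1/4)*25)**3/2)) = 1/(8519 + (-4 - (50/3)**3/2)) = 1/(8519 + (-4 - 1/2*125000/27)) = 1/(8519 + (-4 - 62500/27)) = 1/(8519 - 62608/27) = 1/(167405/27) = 27/167405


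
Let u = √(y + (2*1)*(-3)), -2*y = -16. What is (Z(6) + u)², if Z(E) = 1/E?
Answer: 73/36 + √2/3 ≈ 2.4992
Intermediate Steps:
y = 8 (y = -½*(-16) = 8)
u = √2 (u = √(8 + (2*1)*(-3)) = √(8 + 2*(-3)) = √(8 - 6) = √2 ≈ 1.4142)
(Z(6) + u)² = (1/6 + √2)² = (⅙ + √2)²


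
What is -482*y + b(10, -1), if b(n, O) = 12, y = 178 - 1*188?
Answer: 4832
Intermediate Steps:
y = -10 (y = 178 - 188 = -10)
-482*y + b(10, -1) = -482*(-10) + 12 = 4820 + 12 = 4832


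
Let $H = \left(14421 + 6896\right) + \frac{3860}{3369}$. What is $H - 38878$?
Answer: $- \frac{59159149}{3369} \approx -17560.0$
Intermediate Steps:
$H = \frac{71820833}{3369}$ ($H = 21317 + 3860 \cdot \frac{1}{3369} = 21317 + \frac{3860}{3369} = \frac{71820833}{3369} \approx 21318.0$)
$H - 38878 = \frac{71820833}{3369} - 38878 = - \frac{59159149}{3369}$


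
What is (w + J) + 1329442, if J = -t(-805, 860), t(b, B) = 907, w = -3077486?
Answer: -1748951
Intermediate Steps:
J = -907 (J = -1*907 = -907)
(w + J) + 1329442 = (-3077486 - 907) + 1329442 = -3078393 + 1329442 = -1748951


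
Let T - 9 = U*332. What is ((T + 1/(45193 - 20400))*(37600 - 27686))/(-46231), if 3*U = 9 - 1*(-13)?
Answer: -1801943716204/3438615549 ≈ -524.03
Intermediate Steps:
U = 22/3 (U = (9 - 1*(-13))/3 = (9 + 13)/3 = (⅓)*22 = 22/3 ≈ 7.3333)
T = 7331/3 (T = 9 + (22/3)*332 = 9 + 7304/3 = 7331/3 ≈ 2443.7)
((T + 1/(45193 - 20400))*(37600 - 27686))/(-46231) = ((7331/3 + 1/(45193 - 20400))*(37600 - 27686))/(-46231) = ((7331/3 + 1/24793)*9914)*(-1/46231) = ((181757486/74379)*9914)*(-1/46231) = (1801943716204/74379)*(-1/46231) = -1801943716204/3438615549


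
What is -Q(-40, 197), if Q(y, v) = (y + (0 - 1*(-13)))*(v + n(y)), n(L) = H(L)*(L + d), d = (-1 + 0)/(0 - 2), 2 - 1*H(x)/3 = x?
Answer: -129060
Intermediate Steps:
H(x) = 6 - 3*x
d = ½ (d = -1/(-2) = -1*(-½) = ½ ≈ 0.50000)
n(L) = (½ + L)*(6 - 3*L) (n(L) = (6 - 3*L)*(L + ½) = (6 - 3*L)*(½ + L) = (½ + L)*(6 - 3*L))
Q(y, v) = (13 + y)*(3 + v - 3*y² + 9*y/2) (Q(y, v) = (y + (0 - 1*(-13)))*(v + (3 - 3*y² + 9*y/2)) = (y + (0 + 13))*(3 + v - 3*y² + 9*y/2) = (y + 13)*(3 + v - 3*y² + 9*y/2) = (13 + y)*(3 + v - 3*y² + 9*y/2))
-Q(-40, 197) = -(39 - 3*(-40)³ + 13*197 - 69/2*(-40)² + (123/2)*(-40) + 197*(-40)) = -(39 - 3*(-64000) + 2561 - 69/2*1600 - 2460 - 7880) = -(39 + 192000 + 2561 - 55200 - 2460 - 7880) = -1*129060 = -129060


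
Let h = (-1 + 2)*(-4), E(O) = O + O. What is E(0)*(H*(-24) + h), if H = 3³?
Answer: 0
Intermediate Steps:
E(O) = 2*O
h = -4 (h = 1*(-4) = -4)
H = 27
E(0)*(H*(-24) + h) = (2*0)*(27*(-24) - 4) = 0*(-648 - 4) = 0*(-652) = 0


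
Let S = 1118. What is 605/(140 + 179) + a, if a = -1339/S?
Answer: 1743/2494 ≈ 0.69888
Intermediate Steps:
a = -103/86 (a = -1339/1118 = -1339*1/1118 = -103/86 ≈ -1.1977)
605/(140 + 179) + a = 605/(140 + 179) - 103/86 = 605/319 - 103/86 = 605*(1/319) - 103/86 = 55/29 - 103/86 = 1743/2494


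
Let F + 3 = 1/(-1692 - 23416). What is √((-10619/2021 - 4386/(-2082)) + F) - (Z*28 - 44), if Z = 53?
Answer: -1440 + I*√476509317182887366489/8803956998 ≈ -1440.0 + 2.4795*I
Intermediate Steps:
F = -75325/25108 (F = -3 + 1/(-1692 - 23416) = -3 + 1/(-25108) = -3 - 1/25108 = -75325/25108 ≈ -3.0000)
√((-10619/2021 - 4386/(-2082)) + F) - (Z*28 - 44) = √((-10619/2021 - 4386/(-2082)) - 75325/25108) - (53*28 - 44) = √((-10619*1/2021 - 4386*(-1/2082)) - 75325/25108) - (1484 - 44) = √((-10619/2021 + 731/347) - 75325/25108) - 1*1440 = √(-2207442/701287 - 75325/25108) - 1440 = √(-108248897011/17607913996) - 1440 = I*√476509317182887366489/8803956998 - 1440 = -1440 + I*√476509317182887366489/8803956998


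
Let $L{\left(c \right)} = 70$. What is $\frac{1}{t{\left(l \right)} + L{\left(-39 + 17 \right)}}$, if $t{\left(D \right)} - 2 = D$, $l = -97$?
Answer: $- \frac{1}{25} \approx -0.04$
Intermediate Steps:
$t{\left(D \right)} = 2 + D$
$\frac{1}{t{\left(l \right)} + L{\left(-39 + 17 \right)}} = \frac{1}{\left(2 - 97\right) + 70} = \frac{1}{-95 + 70} = \frac{1}{-25} = - \frac{1}{25}$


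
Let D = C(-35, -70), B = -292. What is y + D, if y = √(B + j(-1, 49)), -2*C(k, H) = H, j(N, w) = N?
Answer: 35 + I*√293 ≈ 35.0 + 17.117*I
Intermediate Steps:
C(k, H) = -H/2
D = 35 (D = -½*(-70) = 35)
y = I*√293 (y = √(-292 - 1) = √(-293) = I*√293 ≈ 17.117*I)
y + D = I*√293 + 35 = 35 + I*√293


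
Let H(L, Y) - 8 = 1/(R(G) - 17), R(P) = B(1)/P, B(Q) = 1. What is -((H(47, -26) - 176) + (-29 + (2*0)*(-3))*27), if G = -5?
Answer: 81791/86 ≈ 951.06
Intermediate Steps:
R(P) = 1/P
H(L, Y) = 683/86 (H(L, Y) = 8 + 1/(1/(-5) - 17) = 8 + 1/(-⅕ - 17) = 8 + 1/(-86/5) = 8 - 5/86 = 683/86)
-((H(47, -26) - 176) + (-29 + (2*0)*(-3))*27) = -((683/86 - 176) + (-29 + (2*0)*(-3))*27) = -(-14453/86 + (-29 + 0*(-3))*27) = -(-14453/86 + (-29 + 0)*27) = -(-14453/86 - 29*27) = -(-14453/86 - 783) = -1*(-81791/86) = 81791/86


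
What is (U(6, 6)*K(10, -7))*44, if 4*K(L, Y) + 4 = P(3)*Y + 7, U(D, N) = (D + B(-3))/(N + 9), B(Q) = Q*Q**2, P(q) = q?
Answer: 1386/5 ≈ 277.20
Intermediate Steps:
B(Q) = Q**3
U(D, N) = (-27 + D)/(9 + N) (U(D, N) = (D + (-3)**3)/(N + 9) = (D - 27)/(9 + N) = (-27 + D)/(9 + N))
K(L, Y) = 3/4 + 3*Y/4 (K(L, Y) = -1 + (3*Y + 7)/4 = -1 + (7 + 3*Y)/4 = -1 + (7/4 + 3*Y/4) = 3/4 + 3*Y/4)
(U(6, 6)*K(10, -7))*44 = (((-27 + 6)/(9 + 6))*(3/4 + (3/4)*(-7)))*44 = ((-21/15)*(3/4 - 21/4))*44 = (((1/15)*(-21))*(-9/2))*44 = -7/5*(-9/2)*44 = (63/10)*44 = 1386/5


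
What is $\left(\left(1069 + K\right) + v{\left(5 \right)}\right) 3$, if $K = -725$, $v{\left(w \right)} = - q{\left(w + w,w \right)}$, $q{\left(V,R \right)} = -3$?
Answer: $1041$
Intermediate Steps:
$v{\left(w \right)} = 3$ ($v{\left(w \right)} = \left(-1\right) \left(-3\right) = 3$)
$\left(\left(1069 + K\right) + v{\left(5 \right)}\right) 3 = \left(\left(1069 - 725\right) + 3\right) 3 = \left(344 + 3\right) 3 = 347 \cdot 3 = 1041$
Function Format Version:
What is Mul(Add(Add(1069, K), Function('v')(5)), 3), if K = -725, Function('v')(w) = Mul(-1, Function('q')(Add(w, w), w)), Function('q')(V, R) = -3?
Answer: 1041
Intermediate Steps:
Function('v')(w) = 3 (Function('v')(w) = Mul(-1, -3) = 3)
Mul(Add(Add(1069, K), Function('v')(5)), 3) = Mul(Add(Add(1069, -725), 3), 3) = Mul(Add(344, 3), 3) = Mul(347, 3) = 1041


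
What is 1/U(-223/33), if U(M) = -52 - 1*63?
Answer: -1/115 ≈ -0.0086956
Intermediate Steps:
U(M) = -115 (U(M) = -52 - 63 = -115)
1/U(-223/33) = 1/(-115) = -1/115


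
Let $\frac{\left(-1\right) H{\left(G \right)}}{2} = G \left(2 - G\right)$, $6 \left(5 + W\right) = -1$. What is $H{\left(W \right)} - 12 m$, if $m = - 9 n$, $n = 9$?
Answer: $\frac{18829}{18} \approx 1046.1$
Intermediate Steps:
$W = - \frac{31}{6}$ ($W = -5 + \frac{1}{6} \left(-1\right) = -5 - \frac{1}{6} = - \frac{31}{6} \approx -5.1667$)
$H{\left(G \right)} = - 2 G \left(2 - G\right)$
$m = -81$ ($m = \left(-9\right) 9 = -81$)
$H{\left(W \right)} - 12 m = 2 \left(- \frac{31}{6}\right) \left(-2 - \frac{31}{6}\right) - -972 = 2 \left(- \frac{31}{6}\right) \left(- \frac{43}{6}\right) + 972 = \frac{1333}{18} + 972 = \frac{18829}{18}$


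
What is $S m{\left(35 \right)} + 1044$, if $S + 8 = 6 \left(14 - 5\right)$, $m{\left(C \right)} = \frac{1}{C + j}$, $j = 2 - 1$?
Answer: $\frac{18815}{18} \approx 1045.3$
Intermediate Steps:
$j = 1$
$m{\left(C \right)} = \frac{1}{1 + C}$ ($m{\left(C \right)} = \frac{1}{C + 1} = \frac{1}{1 + C}$)
$S = 46$ ($S = -8 + 6 \left(14 - 5\right) = -8 + 6 \cdot 9 = -8 + 54 = 46$)
$S m{\left(35 \right)} + 1044 = \frac{46}{1 + 35} + 1044 = \frac{46}{36} + 1044 = 46 \cdot \frac{1}{36} + 1044 = \frac{23}{18} + 1044 = \frac{18815}{18}$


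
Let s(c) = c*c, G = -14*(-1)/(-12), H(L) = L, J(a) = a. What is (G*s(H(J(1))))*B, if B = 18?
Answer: -21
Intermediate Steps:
G = -7/6 (G = 14*(-1/12) = -7/6 ≈ -1.1667)
s(c) = c**2
(G*s(H(J(1))))*B = -7/6*1**2*18 = -7/6*1*18 = -7/6*18 = -21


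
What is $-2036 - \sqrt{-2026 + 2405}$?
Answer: $-2036 - \sqrt{379} \approx -2055.5$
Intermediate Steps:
$-2036 - \sqrt{-2026 + 2405} = -2036 - \sqrt{379}$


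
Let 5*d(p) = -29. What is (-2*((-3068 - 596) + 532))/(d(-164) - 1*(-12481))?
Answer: 1305/2599 ≈ 0.50212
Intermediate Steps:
d(p) = -29/5 (d(p) = (1/5)*(-29) = -29/5)
(-2*((-3068 - 596) + 532))/(d(-164) - 1*(-12481)) = (-2*((-3068 - 596) + 532))/(-29/5 - 1*(-12481)) = (-2*(-3664 + 532))/(-29/5 + 12481) = (-2*(-3132))/(62376/5) = 6264*(5/62376) = 1305/2599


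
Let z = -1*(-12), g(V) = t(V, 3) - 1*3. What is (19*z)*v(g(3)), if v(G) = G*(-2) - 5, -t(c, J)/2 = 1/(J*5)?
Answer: 1444/5 ≈ 288.80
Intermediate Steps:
t(c, J) = -2/(5*J) (t(c, J) = -2/(J*5) = -2/(5*J))
g(V) = -47/15 (g(V) = -⅖/3 - 1*3 = -⅖*⅓ - 3 = -2/15 - 3 = -47/15)
v(G) = -5 - 2*G (v(G) = -2*G - 5 = -5 - 2*G)
z = 12
(19*z)*v(g(3)) = (19*12)*(-5 - 2*(-47/15)) = 228*(-5 + 94/15) = 228*(19/15) = 1444/5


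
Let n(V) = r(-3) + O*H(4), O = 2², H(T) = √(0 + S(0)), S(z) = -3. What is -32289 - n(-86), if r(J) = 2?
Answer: -32291 - 4*I*√3 ≈ -32291.0 - 6.9282*I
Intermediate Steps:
H(T) = I*√3 (H(T) = √(0 - 3) = √(-3) = I*√3)
O = 4
n(V) = 2 + 4*I*√3 (n(V) = 2 + 4*(I*√3) = 2 + 4*I*√3)
-32289 - n(-86) = -32289 - (2 + 4*I*√3) = -32289 + (-2 - 4*I*√3) = -32291 - 4*I*√3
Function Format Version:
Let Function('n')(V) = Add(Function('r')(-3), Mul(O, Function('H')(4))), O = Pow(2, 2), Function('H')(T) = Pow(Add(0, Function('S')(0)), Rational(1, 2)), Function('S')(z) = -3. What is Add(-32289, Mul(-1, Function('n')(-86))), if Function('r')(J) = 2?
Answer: Add(-32291, Mul(-4, I, Pow(3, Rational(1, 2)))) ≈ Add(-32291., Mul(-6.9282, I))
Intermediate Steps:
Function('H')(T) = Mul(I, Pow(3, Rational(1, 2))) (Function('H')(T) = Pow(Add(0, -3), Rational(1, 2)) = Pow(-3, Rational(1, 2)) = Mul(I, Pow(3, Rational(1, 2))))
O = 4
Function('n')(V) = Add(2, Mul(4, I, Pow(3, Rational(1, 2)))) (Function('n')(V) = Add(2, Mul(4, Mul(I, Pow(3, Rational(1, 2))))) = Add(2, Mul(4, I, Pow(3, Rational(1, 2)))))
Add(-32289, Mul(-1, Function('n')(-86))) = Add(-32289, Mul(-1, Add(2, Mul(4, I, Pow(3, Rational(1, 2)))))) = Add(-32289, Add(-2, Mul(-4, I, Pow(3, Rational(1, 2))))) = Add(-32291, Mul(-4, I, Pow(3, Rational(1, 2))))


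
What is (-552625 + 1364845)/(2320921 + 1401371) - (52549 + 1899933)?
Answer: -605642276377/310191 ≈ -1.9525e+6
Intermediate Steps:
(-552625 + 1364845)/(2320921 + 1401371) - (52549 + 1899933) = 812220/3722292 - 1*1952482 = 812220*(1/3722292) - 1952482 = 67685/310191 - 1952482 = -605642276377/310191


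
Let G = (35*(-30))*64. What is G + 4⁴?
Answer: -66944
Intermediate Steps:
G = -67200 (G = -1050*64 = -67200)
G + 4⁴ = -67200 + 4⁴ = -67200 + 256 = -66944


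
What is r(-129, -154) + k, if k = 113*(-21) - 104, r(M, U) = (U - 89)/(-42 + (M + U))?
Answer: -804782/325 ≈ -2476.3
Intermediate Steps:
r(M, U) = (-89 + U)/(-42 + M + U)
k = -2477 (k = -2373 - 104 = -2477)
r(-129, -154) + k = (-89 - 154)/(-42 - 129 - 154) - 2477 = -243/(-325) - 2477 = -1/325*(-243) - 2477 = 243/325 - 2477 = -804782/325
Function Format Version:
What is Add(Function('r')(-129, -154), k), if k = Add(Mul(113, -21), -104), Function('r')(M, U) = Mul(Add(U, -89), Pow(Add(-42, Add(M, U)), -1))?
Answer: Rational(-804782, 325) ≈ -2476.3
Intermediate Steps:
Function('r')(M, U) = Mul(Pow(Add(-42, M, U), -1), Add(-89, U)) (Function('r')(M, U) = Mul(Add(-89, U), Pow(Add(-42, M, U), -1)) = Mul(Pow(Add(-42, M, U), -1), Add(-89, U)))
k = -2477 (k = Add(-2373, -104) = -2477)
Add(Function('r')(-129, -154), k) = Add(Mul(Pow(Add(-42, -129, -154), -1), Add(-89, -154)), -2477) = Add(Mul(Pow(-325, -1), -243), -2477) = Add(Mul(Rational(-1, 325), -243), -2477) = Add(Rational(243, 325), -2477) = Rational(-804782, 325)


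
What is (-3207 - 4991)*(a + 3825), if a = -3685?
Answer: -1147720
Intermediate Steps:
(-3207 - 4991)*(a + 3825) = (-3207 - 4991)*(-3685 + 3825) = -8198*140 = -1147720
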